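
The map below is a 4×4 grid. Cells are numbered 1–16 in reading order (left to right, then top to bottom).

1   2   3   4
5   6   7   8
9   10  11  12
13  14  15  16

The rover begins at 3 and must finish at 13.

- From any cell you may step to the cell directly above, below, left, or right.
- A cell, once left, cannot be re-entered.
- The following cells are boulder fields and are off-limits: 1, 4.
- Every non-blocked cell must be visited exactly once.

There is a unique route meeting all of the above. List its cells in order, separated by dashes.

3 - 2 - 6 - 5 - 9 - 10 - 11 - 7 - 8 - 12 - 16 - 15 - 14 - 13

Need to visit all 14 open cells exactly once, starting at 3 and ending at 13.
Cell 5 has only two open neighbours (9 and 6), so the path must pass straight through it: one of those is the cell it's entered from and the other is where it exits.
Route from 3: left 1 to 2, down 1 to 6, left 1 to 5, down 1 to 9, right 2 to 11, up 1 to 7, right 1 to 8, down 2 to 16, left 3 to 13 — 13 moves in all.
Check: all 14 open cells covered.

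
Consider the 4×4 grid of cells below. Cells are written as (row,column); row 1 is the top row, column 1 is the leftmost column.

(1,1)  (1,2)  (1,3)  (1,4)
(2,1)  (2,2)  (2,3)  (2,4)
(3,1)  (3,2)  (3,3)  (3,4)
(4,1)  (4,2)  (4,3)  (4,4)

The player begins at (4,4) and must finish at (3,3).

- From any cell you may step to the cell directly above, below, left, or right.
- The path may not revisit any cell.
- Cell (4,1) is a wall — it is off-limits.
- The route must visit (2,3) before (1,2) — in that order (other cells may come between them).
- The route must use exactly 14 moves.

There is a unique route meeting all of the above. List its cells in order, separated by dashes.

The waypoints must appear in the order (2,3), (1,2), with no cell reused.
Route from (4,4): up 3 to (1,4), left 1 to (1,3), down 1 to (2,3), left 1 to (2,2), up 1 to (1,2), left 1 to (1,1), down 2 to (3,1), right 1 to (3,2), down 1 to (4,2), right 1 to (4,3), up 1 to (3,3) — 14 moves in all.
Check: order respected ((2,3) at step 5, (1,2) at step 7); 14 moves as required.

(4,4) - (3,4) - (2,4) - (1,4) - (1,3) - (2,3) - (2,2) - (1,2) - (1,1) - (2,1) - (3,1) - (3,2) - (4,2) - (4,3) - (3,3)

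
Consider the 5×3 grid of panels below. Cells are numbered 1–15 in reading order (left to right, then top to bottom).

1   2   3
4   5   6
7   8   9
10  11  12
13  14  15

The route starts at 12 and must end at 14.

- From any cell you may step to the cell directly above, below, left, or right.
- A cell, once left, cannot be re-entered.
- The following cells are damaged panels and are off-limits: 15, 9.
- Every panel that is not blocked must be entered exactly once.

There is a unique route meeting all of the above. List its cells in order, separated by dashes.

12 - 11 - 8 - 5 - 6 - 3 - 2 - 1 - 4 - 7 - 10 - 13 - 14

Need to visit all 13 open cells exactly once, starting at 12 and ending at 14.
Cell 13 has only two open neighbours (10 and 14), so the path must pass straight through it: one of those is the cell it's entered from and the other is where it exits.
Route from 12: left 1 to 11, up 2 to 5, right 1 to 6, up 1 to 3, left 2 to 1, down 4 to 13, right 1 to 14 — 12 moves in all.
Check: all 13 open cells covered.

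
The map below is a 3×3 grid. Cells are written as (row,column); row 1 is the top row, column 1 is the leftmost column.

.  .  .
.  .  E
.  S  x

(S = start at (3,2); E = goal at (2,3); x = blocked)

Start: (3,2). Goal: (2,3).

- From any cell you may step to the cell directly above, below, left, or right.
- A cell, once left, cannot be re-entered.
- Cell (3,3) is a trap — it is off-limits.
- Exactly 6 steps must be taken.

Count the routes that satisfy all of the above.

Need simple routes of exactly 6 moves from (3,2) to (2,3) (Manhattan distance 2, so 2 moves are spent on a detour and 2 undoing it).
Enumerating: (3,2) (2,2) (2,1) (1,1) (1,2) (1,3) (2,3) | (3,2) (3,1) (2,1) (1,1) (1,2) (2,2) (2,3) | (3,2) (3,1) (2,1) (1,1) (1,2) (1,3) (2,3) | (3,2) (3,1) (2,1) (2,2) (1,2) (1,3) (2,3).
That gives 4 routes.

4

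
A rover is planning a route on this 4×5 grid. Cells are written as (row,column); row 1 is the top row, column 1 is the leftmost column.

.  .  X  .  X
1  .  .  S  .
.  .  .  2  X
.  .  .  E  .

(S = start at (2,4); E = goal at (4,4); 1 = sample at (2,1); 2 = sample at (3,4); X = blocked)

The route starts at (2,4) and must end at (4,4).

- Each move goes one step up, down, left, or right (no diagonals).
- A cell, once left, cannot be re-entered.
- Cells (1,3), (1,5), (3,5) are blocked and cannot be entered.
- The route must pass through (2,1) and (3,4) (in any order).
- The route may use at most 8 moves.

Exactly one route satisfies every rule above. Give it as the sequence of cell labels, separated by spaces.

Any route must reach (2,1) and (3,4) and still end at (4,4) within 8 moves, so the order of the required stops is forced.
Route from (2,4): left 3 to (2,1), down 1 to (3,1), right 3 to (3,4), down 1 to (4,4) — 8 moves in all.
Check: all required cells visited; 8 ≤ 8 moves.

(2,4) (2,3) (2,2) (2,1) (3,1) (3,2) (3,3) (3,4) (4,4)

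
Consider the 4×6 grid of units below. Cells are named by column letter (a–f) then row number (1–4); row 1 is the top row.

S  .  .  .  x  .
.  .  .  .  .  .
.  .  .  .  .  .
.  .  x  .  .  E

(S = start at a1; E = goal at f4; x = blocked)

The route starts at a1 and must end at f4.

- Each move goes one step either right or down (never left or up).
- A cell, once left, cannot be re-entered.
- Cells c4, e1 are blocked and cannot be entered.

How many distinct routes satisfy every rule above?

42

A right/down-only route from a1 to f4 makes exactly 3 down-moves and 5 right-moves in some order.
With no other constraints that would be C(8,3) = 56 routes.
Subtract routes through each blocked cell (inclusion–exclusion for overlaps): − through e1: 4 − through c4: 10 → 42.
That gives 42 routes.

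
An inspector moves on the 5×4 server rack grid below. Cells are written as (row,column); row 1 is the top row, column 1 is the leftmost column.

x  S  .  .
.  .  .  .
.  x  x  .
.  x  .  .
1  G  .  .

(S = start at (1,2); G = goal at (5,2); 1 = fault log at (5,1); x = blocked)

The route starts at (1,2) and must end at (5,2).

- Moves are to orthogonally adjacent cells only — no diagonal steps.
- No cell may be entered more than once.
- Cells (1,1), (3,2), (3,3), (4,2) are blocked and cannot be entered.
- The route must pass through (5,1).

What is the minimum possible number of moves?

Any route passes through (5,1) somewhere between (1,2) and (5,2). Summing Manhattan distances along the two legs ((1,2) → (5,1) → (5,2)) gives a lower bound of 5 + 1 = 6 moves.
A route of 6 moves achieves this: (1,2) → (2,2) → (2,1) → (3,1) → (4,1) → (5,1) → (5,2).
Since 6 matches the lower bound, it is optimal.

6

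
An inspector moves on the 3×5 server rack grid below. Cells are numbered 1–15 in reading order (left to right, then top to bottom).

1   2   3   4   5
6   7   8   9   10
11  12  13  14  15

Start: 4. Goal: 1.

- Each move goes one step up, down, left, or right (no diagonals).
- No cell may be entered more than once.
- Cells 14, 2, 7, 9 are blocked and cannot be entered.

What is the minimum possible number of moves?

7

The Manhattan distance from 4 to 1 is |1−1| + |4−1| = 3, so at least 3 moves are needed.
That bound ignores the blocked cells. Measuring each leg by the fewest moves that actually steer around them (4→1: 7) raises the lower bound to 7.
A route of 7 moves exists: 4 → 3 → 8 → 13 → 12 → 11 → 6 → 1.
Since 7 matches that lower bound, it is optimal.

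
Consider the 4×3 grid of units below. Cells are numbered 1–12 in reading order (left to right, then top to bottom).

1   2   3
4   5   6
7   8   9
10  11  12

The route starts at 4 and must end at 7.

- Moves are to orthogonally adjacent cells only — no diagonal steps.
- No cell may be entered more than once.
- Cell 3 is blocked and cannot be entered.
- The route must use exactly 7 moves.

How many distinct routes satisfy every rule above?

Need simple routes of exactly 7 moves from 4 to 7 (Manhattan distance 1, so 3 moves are spent on a detour and 3 undoing it).
Enumerating: 4 1 2 5 8 11 10 7 | 4 1 2 5 6 9 8 7 | 4 5 8 9 12 11 10 7 | 4 5 6 9 12 11 8 7 | 4 5 6 9 12 11 10 7 | 4 5 6 9 8 11 10 7.
That gives 6 routes.

6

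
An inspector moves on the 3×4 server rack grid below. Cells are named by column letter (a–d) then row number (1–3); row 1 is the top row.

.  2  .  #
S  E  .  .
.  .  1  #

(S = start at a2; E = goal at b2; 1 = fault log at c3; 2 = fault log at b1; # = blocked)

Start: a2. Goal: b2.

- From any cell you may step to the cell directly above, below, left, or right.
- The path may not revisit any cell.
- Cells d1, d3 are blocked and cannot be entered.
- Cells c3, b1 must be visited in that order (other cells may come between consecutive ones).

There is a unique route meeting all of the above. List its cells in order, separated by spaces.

a2 a3 b3 c3 c2 c1 b1 b2

The waypoints must appear in the order c3, b1, with no cell reused.
Route from a2: down 1 to a3, right 2 to c3, up 2 to c1, left 1 to b1, down 1 to b2 — 7 moves in all.
Check: order respected (1 at step 3, 2 at step 6).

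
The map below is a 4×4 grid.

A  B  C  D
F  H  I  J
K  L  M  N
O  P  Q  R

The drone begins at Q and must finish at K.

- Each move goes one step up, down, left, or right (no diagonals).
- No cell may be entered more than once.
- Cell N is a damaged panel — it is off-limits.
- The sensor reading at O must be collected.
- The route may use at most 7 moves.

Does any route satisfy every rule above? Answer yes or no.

One route that works: Q → P → O → K.

yes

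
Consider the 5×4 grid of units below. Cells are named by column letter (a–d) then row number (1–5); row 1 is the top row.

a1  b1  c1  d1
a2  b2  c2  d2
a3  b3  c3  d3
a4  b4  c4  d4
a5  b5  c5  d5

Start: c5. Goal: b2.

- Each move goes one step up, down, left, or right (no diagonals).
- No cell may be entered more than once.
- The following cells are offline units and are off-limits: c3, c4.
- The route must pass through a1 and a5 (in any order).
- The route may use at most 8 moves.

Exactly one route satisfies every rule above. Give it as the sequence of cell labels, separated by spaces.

c5 b5 a5 a4 a3 a2 a1 b1 b2

The 8-move cap with required stops at a1, a5 leaves no slack for detours.
Route from c5: 2× left (reaching a5), 4× up (reaching a1), right to b1, down to b2 — 8 moves in all.
Check: all required cells visited; 8 ≤ 8 moves.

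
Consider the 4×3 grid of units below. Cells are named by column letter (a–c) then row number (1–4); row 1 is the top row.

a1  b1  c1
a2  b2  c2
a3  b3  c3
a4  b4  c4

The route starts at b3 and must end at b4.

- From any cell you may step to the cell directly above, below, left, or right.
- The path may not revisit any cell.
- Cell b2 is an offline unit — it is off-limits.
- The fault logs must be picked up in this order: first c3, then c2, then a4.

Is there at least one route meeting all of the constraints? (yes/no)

One route that works: b3 → c3 → c2 → c1 → b1 → a1 → a2 → a3 → a4 → b4.

yes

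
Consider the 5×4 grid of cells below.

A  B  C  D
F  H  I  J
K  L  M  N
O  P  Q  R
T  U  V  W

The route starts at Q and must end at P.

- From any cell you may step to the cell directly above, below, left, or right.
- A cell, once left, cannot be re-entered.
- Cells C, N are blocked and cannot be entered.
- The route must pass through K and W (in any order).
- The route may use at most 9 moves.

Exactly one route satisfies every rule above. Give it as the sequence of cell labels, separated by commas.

The 9-move cap with required stops at K, W leaves no slack for detours.
Route from Q: right to R, down to W, 3× left (reaching T), 2× up (reaching K), right to L, down to P — 9 moves in all.
Check: all required cells visited; 9 ≤ 9 moves.

Q, R, W, V, U, T, O, K, L, P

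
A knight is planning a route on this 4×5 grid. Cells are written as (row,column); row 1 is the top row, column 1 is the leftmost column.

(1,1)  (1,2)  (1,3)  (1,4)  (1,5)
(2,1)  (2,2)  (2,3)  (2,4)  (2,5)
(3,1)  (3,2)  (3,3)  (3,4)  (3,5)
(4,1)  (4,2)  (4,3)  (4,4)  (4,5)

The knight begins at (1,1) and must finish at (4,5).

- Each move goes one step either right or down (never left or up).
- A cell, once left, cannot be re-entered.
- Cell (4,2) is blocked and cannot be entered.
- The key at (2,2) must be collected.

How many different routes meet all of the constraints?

18

A right/down-only route from (1,1) to (4,5) makes exactly 3 down-moves and 4 right-moves in some order.
With no other constraints that would be C(7,3) = 35 routes.
Split at (2,2) and multiply the segment counts (each segment already excludes blocked cells): (1,1)→(2,2): 2; (2,2)→(4,5): 9; product = 18.
That gives 18 routes.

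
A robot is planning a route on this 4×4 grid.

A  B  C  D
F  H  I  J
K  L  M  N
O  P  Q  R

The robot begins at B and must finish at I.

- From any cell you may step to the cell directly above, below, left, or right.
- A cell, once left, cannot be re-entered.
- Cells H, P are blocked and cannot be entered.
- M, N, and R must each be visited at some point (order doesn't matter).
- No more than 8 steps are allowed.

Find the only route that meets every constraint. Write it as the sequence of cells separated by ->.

B -> C -> D -> J -> N -> R -> Q -> M -> I

The budget equals the shortest possible length, so every move has to be on a shortest route through the required cells.
Route from B: 2× right (reaching D), 3× down (reaching R), left to Q, 2× up (reaching I) — 8 moves in all.
Check: all required cells visited; 8 ≤ 8 moves.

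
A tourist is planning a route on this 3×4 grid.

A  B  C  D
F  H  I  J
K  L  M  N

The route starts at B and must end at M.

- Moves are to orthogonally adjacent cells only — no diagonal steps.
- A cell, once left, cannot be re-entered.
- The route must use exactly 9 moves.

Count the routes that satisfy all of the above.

3

Need simple routes of exactly 9 moves from B to M (Manhattan distance 3, so 3 moves are spent on a detour and 3 undoing it).
Enumerating: B A F K L H I J N M | B A F H I C D J N M | B C D J I H F K L M.
That gives 3 routes.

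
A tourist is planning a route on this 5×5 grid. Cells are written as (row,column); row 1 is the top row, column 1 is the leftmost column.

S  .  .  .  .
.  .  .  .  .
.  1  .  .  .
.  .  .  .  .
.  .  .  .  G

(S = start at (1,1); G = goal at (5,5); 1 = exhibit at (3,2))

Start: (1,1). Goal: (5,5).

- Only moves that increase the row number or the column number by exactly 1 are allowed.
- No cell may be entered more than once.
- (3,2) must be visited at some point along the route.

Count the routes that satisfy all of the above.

A right/down-only route from (1,1) to (5,5) makes exactly 4 down-moves and 4 right-moves in some order.
With no other constraints that would be C(8,4) = 70 routes.
Split at (3,2) and multiply the segment counts: (1,1)→(3,2): 3; (3,2)→(5,5): 10; product = 30.
That gives 30 routes.

30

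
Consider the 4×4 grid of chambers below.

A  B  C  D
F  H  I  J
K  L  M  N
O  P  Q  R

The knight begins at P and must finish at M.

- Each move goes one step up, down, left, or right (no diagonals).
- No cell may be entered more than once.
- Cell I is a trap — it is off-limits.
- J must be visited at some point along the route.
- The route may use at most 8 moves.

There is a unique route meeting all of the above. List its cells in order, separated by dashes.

P - L - H - B - C - D - J - N - M

Any route must reach J and still end at M within 8 moves, so the order of the required stops is forced.
Route from P: up 3 to B, right 2 to D, down 2 to N, left 1 to M — 8 moves in all.
Check: all required cells visited; 8 ≤ 8 moves.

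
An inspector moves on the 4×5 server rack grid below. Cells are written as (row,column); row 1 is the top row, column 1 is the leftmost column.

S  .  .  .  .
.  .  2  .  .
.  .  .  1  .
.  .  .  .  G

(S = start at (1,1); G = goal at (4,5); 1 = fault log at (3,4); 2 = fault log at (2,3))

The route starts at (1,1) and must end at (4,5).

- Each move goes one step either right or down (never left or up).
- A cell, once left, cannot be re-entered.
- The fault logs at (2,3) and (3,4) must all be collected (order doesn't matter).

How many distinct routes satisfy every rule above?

12

A right/down-only route from (1,1) to (4,5) makes exactly 3 down-moves and 4 right-moves in some order.
With no other constraints that would be C(7,3) = 35 routes.
A monotone route can only reach the required cells in the order (2,3), (3,4), so split there and multiply the segment counts: (1,1)→(2,3): 3; (2,3)→(3,4): 2; (3,4)→(4,5): 2; product = 12.
That gives 12 routes.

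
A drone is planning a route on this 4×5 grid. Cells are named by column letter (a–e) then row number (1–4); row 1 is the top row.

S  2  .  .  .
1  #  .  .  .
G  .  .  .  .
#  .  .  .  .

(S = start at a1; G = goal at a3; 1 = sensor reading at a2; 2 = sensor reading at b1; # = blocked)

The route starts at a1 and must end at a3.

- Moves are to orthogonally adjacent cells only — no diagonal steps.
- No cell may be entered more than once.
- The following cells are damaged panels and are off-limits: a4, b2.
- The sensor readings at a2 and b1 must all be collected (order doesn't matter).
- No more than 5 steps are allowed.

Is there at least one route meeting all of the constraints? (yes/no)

no

Exhausting the options from a1, every branch either dead-ends against blocked cells, would have to re-enter a cell already used, runs past the 5-move limit, or reaches the goal with a constraint still unmet.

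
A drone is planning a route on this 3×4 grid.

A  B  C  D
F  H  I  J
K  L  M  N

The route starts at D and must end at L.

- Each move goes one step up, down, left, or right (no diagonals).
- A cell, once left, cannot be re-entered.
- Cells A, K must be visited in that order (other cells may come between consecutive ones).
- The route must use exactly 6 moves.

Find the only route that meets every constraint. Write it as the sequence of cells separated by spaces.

The waypoints must appear in the order A, K, with no cell reused.
Route from D: 3× left (reaching A), 2× down (reaching K), right to L — 6 moves in all.
Check: order respected (A at step 3, K at step 5); 6 moves as required.

D C B A F K L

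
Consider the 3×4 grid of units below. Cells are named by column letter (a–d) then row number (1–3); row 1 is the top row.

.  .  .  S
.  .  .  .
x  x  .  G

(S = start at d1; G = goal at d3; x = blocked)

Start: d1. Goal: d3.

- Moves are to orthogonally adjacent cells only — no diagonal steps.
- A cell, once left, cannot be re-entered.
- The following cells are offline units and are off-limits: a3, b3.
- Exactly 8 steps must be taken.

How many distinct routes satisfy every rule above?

Need simple routes of exactly 8 moves from d1 to d3 (Manhattan distance 2, so 3 moves are spent on a detour and 3 undoing it).
Enumerating: d1 c1 b1 a1 a2 b2 c2 c3 d3 | d1 c1 b1 a1 a2 b2 c2 d2 d3.
That gives 2 routes.

2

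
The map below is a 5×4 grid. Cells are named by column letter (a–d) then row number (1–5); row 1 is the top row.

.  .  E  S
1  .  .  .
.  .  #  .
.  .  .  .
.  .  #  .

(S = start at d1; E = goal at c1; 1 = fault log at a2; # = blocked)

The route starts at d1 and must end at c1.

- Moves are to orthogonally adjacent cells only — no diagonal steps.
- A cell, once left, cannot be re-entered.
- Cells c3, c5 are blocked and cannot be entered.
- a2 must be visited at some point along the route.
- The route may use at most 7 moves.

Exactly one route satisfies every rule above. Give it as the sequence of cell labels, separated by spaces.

d1 d2 c2 b2 a2 a1 b1 c1

The budget equals the shortest possible length, so every move has to be on a shortest route through the required cells.
Route from d1: down to d2, 3× left (reaching a2), up to a1, 2× right (reaching c1) — 7 moves in all.
Check: all required cells visited; 7 ≤ 7 moves.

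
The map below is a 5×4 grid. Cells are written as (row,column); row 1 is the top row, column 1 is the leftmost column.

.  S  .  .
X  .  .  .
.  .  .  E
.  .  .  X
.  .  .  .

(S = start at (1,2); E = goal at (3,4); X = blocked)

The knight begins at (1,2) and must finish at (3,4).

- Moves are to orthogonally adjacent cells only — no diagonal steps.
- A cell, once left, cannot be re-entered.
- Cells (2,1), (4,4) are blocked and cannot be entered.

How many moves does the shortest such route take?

The Manhattan distance from (1,2) to (3,4) is |1−3| + |2−4| = 4, so at least 4 moves are needed.
A route of 4 moves achieves this: (1,2) → (2,2) → (3,2) → (3,3) → (3,4).
Since 4 matches the lower bound, it is optimal.

4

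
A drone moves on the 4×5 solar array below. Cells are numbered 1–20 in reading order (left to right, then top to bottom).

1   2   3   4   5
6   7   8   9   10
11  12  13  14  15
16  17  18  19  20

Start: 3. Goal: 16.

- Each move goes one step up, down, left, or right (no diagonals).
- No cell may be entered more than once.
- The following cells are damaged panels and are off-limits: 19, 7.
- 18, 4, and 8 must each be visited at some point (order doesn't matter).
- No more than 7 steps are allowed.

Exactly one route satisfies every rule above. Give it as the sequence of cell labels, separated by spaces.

The 7-move cap with required stops at 18, 4, 8 leaves no slack for detours.
Route from 3: right 1 to 4, down 1 to 9, left 1 to 8, down 2 to 18, left 2 to 16 — 7 moves in all.
Check: all required cells visited; 7 ≤ 7 moves.

3 4 9 8 13 18 17 16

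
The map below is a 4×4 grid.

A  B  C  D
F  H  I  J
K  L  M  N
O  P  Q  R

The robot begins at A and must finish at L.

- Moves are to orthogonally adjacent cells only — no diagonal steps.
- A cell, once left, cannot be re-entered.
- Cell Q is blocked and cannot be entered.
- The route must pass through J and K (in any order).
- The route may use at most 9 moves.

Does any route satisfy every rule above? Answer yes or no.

yes

One route that works: A → B → C → D → J → I → H → F → K → L.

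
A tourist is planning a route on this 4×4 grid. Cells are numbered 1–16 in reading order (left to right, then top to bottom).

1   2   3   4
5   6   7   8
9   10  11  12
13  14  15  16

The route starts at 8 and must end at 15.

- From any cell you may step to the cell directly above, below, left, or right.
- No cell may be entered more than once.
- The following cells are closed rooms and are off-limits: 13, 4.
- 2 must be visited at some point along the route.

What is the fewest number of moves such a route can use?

Any route passes through 2 somewhere between 8 and 15. Summing Manhattan distances along the two legs (8 → 2 → 15) gives a lower bound of 3 + 4 = 7 moves.
A route of 7 moves achieves this: 8 → 7 → 3 → 2 → 6 → 10 → 14 → 15.
Since 7 matches the lower bound, it is optimal.

7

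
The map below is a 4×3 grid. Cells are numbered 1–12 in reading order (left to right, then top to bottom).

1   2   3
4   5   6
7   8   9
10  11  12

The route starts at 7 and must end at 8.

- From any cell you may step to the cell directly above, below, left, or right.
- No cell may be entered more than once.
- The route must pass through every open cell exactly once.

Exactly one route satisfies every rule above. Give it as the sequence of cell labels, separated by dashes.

7 - 10 - 11 - 12 - 9 - 6 - 3 - 2 - 1 - 4 - 5 - 8

Need to visit all 12 open cells exactly once, starting at 7 and ending at 8.
Cell 1 has only two open neighbours (4 and 2), so the path must pass straight through it: one of those is the cell it's entered from and the other is where it exits.
Route from 7: down to 10, 2× right (reaching 12), 3× up (reaching 3), 2× left (reaching 1), down to 4, right to 5, down to 8 — 11 moves in all.
Check: all 12 open cells covered.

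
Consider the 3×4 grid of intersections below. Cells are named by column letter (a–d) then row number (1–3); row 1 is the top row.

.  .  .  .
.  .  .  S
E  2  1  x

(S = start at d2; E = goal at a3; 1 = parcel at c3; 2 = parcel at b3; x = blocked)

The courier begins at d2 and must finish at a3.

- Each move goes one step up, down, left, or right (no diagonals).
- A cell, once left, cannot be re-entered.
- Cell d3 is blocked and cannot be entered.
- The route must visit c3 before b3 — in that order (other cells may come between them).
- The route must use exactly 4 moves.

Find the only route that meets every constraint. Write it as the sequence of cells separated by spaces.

d2 c2 c3 b3 a3

The waypoints must appear in the order c3, b3, with no cell reused.
Route from d2: left to c2, down to c3, 2× left (reaching a3) — 4 moves in all.
Check: order respected (1 at step 2, 2 at step 3); 4 moves as required.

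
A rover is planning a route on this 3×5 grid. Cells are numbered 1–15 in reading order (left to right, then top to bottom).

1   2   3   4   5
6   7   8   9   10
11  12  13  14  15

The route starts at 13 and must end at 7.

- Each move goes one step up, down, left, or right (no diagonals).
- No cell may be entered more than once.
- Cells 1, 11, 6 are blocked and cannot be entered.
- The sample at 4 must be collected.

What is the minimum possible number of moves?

Any route passes through 4 somewhere between 13 and 7. Summing Manhattan distances along the two legs (13 → 4 → 7) gives a lower bound of 3 + 3 = 6 moves.
A route of 6 moves achieves this: 13 → 8 → 9 → 4 → 3 → 2 → 7.
Since 6 matches the lower bound, it is optimal.

6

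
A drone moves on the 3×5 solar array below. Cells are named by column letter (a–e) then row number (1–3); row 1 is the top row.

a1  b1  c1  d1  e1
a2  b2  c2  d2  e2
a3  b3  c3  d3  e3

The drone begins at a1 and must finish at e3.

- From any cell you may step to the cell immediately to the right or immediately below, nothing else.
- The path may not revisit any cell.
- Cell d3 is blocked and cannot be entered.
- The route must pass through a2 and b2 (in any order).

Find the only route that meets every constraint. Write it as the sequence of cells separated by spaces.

a1 a2 b2 c2 d2 e2 e3

Moves only go right or down, so the column and row indices never decrease.
Route from a1: down 1 to a2, right 4 to e2, down 1 to e3 — 6 moves in all.
Check: all required cells visited.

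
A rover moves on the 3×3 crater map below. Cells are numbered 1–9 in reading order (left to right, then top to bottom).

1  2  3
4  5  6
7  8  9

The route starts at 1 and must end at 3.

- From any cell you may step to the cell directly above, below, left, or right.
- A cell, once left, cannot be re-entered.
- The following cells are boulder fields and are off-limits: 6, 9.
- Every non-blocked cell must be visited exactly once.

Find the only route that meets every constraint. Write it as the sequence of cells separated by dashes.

1 - 4 - 7 - 8 - 5 - 2 - 3

Need to visit all 7 open cells exactly once, starting at 1 and ending at 3.
Cell 8 has only two open neighbours (5 and 7), so the path must pass straight through it: one of those is the cell it's entered from and the other is where it exits.
Route from 1: 2× down (reaching 7), right to 8, 2× up (reaching 2), right to 3 — 6 moves in all.
Check: all 7 open cells covered.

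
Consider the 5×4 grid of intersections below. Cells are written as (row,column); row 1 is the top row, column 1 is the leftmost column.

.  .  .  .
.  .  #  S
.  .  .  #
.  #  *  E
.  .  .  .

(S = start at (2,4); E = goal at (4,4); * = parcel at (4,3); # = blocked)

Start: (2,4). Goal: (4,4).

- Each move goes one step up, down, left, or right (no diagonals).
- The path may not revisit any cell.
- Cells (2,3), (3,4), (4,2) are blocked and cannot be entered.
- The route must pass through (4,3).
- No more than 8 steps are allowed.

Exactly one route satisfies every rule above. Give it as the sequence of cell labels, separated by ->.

Any route must reach (4,3) and still end at (4,4) within 8 moves, so the order of the required stops is forced.
Route from (2,4): up 1 to (1,4), left 2 to (1,2), down 2 to (3,2), right 1 to (3,3), down 1 to (4,3), right 1 to (4,4) — 8 moves in all.
Check: all required cells visited; 8 ≤ 8 moves.

(2,4) -> (1,4) -> (1,3) -> (1,2) -> (2,2) -> (3,2) -> (3,3) -> (4,3) -> (4,4)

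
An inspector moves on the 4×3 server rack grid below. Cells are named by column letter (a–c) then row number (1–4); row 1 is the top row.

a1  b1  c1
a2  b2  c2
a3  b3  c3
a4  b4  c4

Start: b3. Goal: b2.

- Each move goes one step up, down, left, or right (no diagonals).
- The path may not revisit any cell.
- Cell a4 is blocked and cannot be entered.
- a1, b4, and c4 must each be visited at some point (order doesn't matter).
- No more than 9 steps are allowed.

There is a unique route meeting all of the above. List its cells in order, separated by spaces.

The budget equals the shortest possible length, so every move has to be on a shortest route through the required cells.
Route from b3: down 1 to b4, right 1 to c4, up 3 to c1, left 2 to a1, down 1 to a2, right 1 to b2 — 9 moves in all.
Check: all required cells visited; 9 ≤ 9 moves.

b3 b4 c4 c3 c2 c1 b1 a1 a2 b2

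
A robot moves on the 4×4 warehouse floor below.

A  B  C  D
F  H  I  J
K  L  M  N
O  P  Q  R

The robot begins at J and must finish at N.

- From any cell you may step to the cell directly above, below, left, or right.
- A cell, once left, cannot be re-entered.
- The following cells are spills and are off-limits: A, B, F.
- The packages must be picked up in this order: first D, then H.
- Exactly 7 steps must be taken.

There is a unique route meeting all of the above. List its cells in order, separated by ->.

The waypoints must appear in the order D, H, with no cell reused.
Route from J: up 1 to D, left 1 to C, down 1 to I, left 1 to H, down 1 to L, right 2 to N — 7 moves in all.
Check: order respected (D at step 1, H at step 4); 7 moves as required.

J -> D -> C -> I -> H -> L -> M -> N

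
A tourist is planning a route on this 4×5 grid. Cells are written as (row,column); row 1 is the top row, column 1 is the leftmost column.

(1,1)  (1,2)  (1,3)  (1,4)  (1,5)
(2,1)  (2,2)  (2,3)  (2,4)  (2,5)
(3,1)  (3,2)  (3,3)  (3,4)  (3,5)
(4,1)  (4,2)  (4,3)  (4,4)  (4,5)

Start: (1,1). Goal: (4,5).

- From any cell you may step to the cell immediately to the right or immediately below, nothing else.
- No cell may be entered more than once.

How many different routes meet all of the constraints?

A right/down-only route from (1,1) to (4,5) makes exactly 3 down-moves and 4 right-moves in some order.
With no other constraints that would be C(7,3) = 35 routes.
That gives 35 routes.

35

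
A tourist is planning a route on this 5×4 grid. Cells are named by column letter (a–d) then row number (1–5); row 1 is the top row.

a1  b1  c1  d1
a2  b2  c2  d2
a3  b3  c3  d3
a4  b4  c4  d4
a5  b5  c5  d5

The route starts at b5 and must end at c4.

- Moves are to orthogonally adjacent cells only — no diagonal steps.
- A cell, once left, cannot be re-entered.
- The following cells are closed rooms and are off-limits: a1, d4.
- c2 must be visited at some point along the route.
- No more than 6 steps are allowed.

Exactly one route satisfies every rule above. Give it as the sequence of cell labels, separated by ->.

The budget equals the shortest possible length, so every move has to be on a shortest route through the required cells.
Route from b5: 3× up (reaching b2), right to c2, 2× down (reaching c4) — 6 moves in all.
Check: all required cells visited; 6 ≤ 6 moves.

b5 -> b4 -> b3 -> b2 -> c2 -> c3 -> c4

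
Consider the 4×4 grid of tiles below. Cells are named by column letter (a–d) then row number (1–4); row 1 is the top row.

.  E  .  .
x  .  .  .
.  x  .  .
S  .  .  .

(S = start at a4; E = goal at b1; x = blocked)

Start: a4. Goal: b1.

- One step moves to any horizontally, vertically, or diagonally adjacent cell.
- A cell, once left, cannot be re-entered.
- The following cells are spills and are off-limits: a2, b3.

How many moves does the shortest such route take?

With diagonal moves allowed, the Chebyshev distance max(|Δrow|,|Δcol|) from a4 to b1 is 3, so at least 3 moves are needed.
A route of 3 moves achieves this: a4 → a3 → b2 → b1.
Since 3 matches the lower bound, it is optimal.

3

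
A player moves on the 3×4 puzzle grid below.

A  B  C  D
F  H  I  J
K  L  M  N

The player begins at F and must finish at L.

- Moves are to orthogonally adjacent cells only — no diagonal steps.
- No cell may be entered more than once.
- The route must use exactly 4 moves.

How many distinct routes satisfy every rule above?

Need simple routes of exactly 4 moves from F to L (Manhattan distance 2, so 1 moves are spent on a detour and 1 undoing it).
Enumerating: F A B H L | F H I M L.
That gives 2 routes.

2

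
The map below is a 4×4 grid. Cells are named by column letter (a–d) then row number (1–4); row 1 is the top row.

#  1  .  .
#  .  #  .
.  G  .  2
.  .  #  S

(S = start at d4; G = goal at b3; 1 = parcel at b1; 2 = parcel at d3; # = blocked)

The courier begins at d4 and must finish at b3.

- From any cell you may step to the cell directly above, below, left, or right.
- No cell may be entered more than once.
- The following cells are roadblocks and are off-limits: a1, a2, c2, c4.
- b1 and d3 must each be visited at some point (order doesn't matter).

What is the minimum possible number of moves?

Any route passes through b1 and d3 in some order between d4 and b3. Summing Manhattan distances along each leg and taking the cheapest ordering (d4 → d3 → b1 → b3) gives a lower bound of 1 + 4 + 2 = 7 moves.
A route of 7 moves achieves this: d4 → d3 → d2 → d1 → c1 → b1 → b2 → b3.
Since 7 matches the lower bound, it is optimal.

7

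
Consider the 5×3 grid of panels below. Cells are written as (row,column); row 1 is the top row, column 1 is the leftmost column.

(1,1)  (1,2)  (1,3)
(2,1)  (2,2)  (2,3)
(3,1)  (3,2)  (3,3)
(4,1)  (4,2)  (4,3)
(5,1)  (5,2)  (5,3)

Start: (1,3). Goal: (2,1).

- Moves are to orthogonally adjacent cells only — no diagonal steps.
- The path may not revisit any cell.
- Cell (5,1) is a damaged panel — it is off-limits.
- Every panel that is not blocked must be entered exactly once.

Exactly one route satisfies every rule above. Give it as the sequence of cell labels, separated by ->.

Need to visit all 14 open cells exactly once, starting at (1,3) and ending at (2,1).
Cell (4,1) has only two open neighbours ((3,1) and (4,2)), so the path must pass straight through it: one of those is the cell it's entered from and the other is where it exits.
Route from (1,3): 4× down (reaching (5,3)), left to (5,2), up to (4,2), left to (4,1), up to (3,1), right to (3,2), 2× up (reaching (1,2)), left to (1,1), down to (2,1) — 13 moves in all.
Check: all 14 open cells covered.

(1,3) -> (2,3) -> (3,3) -> (4,3) -> (5,3) -> (5,2) -> (4,2) -> (4,1) -> (3,1) -> (3,2) -> (2,2) -> (1,2) -> (1,1) -> (2,1)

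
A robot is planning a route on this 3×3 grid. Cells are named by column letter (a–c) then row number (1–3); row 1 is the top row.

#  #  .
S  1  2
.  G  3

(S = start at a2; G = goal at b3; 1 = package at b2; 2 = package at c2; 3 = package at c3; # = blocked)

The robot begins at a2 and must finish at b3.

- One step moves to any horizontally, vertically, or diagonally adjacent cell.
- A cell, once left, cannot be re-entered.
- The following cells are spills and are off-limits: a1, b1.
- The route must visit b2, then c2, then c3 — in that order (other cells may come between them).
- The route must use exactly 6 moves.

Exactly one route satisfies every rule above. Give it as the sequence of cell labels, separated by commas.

a2, a3, b2, c1, c2, c3, b3

The waypoints must appear in the order b2, c2, c3, with no cell reused.
Route from a2: down 1 to a3, up-right 2 to c1, down 2 to c3, left 1 to b3 — 6 moves in all.
Check: order respected (1 at step 2, 2 at step 4, 3 at step 5); 6 moves as required.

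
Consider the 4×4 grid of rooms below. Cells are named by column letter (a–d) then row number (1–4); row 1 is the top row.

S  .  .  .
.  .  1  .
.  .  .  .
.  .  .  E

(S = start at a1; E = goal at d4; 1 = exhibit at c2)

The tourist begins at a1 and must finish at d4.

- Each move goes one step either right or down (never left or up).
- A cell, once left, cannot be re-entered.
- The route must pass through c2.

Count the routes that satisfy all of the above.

A right/down-only route from a1 to d4 makes exactly 3 down-moves and 3 right-moves in some order.
With no other constraints that would be C(6,3) = 20 routes.
Split at c2 and multiply the segment counts: a1→c2: 3; c2→d4: 3; product = 9.
That gives 9 routes.

9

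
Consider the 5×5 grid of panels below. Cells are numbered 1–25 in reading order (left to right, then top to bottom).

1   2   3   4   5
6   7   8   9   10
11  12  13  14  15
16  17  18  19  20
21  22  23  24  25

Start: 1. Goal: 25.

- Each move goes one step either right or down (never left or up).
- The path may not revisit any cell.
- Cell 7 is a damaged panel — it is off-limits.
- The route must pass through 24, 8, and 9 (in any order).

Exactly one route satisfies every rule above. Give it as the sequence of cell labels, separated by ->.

Moves only go right or down, so the column and row indices never decrease.
Route from 1: 2× right (reaching 3), down to 8, right to 9, 3× down (reaching 24), right to 25 — 8 moves in all.
Check: all required cells visited.

1 -> 2 -> 3 -> 8 -> 9 -> 14 -> 19 -> 24 -> 25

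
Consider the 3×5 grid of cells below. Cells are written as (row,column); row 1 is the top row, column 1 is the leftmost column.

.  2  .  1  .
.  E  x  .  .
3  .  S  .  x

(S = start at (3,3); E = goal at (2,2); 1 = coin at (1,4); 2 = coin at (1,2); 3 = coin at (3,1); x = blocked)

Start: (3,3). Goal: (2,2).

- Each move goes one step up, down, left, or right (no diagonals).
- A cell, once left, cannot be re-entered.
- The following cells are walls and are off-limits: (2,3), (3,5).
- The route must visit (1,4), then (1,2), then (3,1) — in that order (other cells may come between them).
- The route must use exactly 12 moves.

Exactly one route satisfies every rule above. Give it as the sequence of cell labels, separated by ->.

(3,3) -> (3,4) -> (2,4) -> (2,5) -> (1,5) -> (1,4) -> (1,3) -> (1,2) -> (1,1) -> (2,1) -> (3,1) -> (3,2) -> (2,2)

The waypoints must appear in the order (1,4), (1,2), (3,1), with no cell reused.
Route from (3,3): right to (3,4), up to (2,4), right to (2,5), up to (1,5), 4× left (reaching (1,1)), 2× down (reaching (3,1)), right to (3,2), up to (2,2) — 12 moves in all.
Check: order respected (1 at step 5, 2 at step 7, 3 at step 10); 12 moves as required.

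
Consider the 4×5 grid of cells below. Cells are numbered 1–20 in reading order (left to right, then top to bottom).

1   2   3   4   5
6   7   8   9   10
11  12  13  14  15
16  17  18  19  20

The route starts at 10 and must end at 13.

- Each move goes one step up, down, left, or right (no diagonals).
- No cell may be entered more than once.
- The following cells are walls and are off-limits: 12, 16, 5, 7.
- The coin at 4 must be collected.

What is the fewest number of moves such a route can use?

Any route passes through 4 somewhere between 10 and 13. Summing Manhattan distances along the two legs (10 → 4 → 13) gives a lower bound of 2 + 3 = 5 moves.
A route of 5 moves achieves this: 10 → 9 → 4 → 3 → 8 → 13.
Since 5 matches the lower bound, it is optimal.

5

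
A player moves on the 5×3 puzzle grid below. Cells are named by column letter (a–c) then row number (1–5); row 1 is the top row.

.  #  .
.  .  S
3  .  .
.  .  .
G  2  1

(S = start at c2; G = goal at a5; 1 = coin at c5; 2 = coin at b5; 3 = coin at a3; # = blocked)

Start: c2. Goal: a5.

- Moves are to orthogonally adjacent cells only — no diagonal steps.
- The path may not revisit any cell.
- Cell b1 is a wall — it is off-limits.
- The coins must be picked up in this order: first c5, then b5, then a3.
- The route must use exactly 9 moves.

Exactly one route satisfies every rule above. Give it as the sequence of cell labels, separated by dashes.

c2 - c3 - c4 - c5 - b5 - b4 - b3 - a3 - a4 - a5

The waypoints must appear in the order c5, b5, a3, with no cell reused.
Route from c2: 3× down (reaching c5), left to b5, 2× up (reaching b3), left to a3, 2× down (reaching a5) — 9 moves in all.
Check: order respected (1 at step 3, 2 at step 4, 3 at step 7); 9 moves as required.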